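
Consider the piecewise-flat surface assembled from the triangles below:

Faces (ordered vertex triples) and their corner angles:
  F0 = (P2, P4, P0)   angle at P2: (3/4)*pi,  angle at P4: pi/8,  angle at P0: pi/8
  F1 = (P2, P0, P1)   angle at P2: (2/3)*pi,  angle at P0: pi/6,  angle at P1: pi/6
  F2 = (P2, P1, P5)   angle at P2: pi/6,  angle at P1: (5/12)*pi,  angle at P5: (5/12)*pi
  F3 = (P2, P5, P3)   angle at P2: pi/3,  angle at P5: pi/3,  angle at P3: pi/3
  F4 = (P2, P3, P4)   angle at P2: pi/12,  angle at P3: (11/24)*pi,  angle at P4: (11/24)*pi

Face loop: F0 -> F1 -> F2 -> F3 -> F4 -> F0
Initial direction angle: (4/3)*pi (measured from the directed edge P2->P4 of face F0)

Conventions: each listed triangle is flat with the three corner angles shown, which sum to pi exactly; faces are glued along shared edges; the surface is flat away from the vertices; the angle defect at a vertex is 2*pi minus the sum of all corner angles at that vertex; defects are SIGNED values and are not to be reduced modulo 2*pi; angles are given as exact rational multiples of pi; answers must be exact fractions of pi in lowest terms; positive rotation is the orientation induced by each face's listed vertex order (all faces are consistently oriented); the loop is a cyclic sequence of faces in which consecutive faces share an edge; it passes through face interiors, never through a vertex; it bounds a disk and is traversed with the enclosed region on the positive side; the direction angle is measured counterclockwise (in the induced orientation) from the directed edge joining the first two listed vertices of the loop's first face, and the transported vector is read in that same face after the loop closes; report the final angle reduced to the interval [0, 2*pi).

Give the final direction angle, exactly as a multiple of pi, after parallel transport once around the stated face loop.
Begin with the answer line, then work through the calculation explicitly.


Answer: final direction angle = (4/3)*pi

enclosed vertex P2: corner angles sum to 2*pi, defect = 2*pi - 2*pi = 0
holonomy = initial angle + sum of enclosed defects (mod 2*pi), positive in the induced orientation
final angle = (4/3)*pi + 0 = (4/3)*pi (mod 2*pi)


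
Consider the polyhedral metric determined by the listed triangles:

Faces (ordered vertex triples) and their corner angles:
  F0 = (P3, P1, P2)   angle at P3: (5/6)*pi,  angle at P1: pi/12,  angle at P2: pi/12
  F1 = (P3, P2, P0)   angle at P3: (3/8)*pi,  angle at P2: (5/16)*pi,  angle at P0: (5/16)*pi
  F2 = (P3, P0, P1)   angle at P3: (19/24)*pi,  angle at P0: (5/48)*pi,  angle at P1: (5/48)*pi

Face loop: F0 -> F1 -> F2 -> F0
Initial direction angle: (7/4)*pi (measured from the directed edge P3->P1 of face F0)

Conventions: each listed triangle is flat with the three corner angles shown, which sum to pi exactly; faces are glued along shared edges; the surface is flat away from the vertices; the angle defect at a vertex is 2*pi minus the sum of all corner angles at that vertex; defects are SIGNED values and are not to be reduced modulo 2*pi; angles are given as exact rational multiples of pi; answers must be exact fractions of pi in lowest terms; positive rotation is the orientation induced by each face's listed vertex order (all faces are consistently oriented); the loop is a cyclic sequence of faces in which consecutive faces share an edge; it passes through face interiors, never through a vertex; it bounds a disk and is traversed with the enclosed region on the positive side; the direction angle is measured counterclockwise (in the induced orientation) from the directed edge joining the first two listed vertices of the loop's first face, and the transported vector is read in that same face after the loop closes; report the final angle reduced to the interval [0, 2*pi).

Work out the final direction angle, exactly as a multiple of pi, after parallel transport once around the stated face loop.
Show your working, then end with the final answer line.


enclosed vertex P3: corner angles sum to 2*pi, defect = 2*pi - 2*pi = 0
summing the enclosed defects onto the initial angle, mod 2*pi in the induced orientation:
final angle = (7/4)*pi + 0 = (7/4)*pi (mod 2*pi)

Answer: final direction angle = (7/4)*pi


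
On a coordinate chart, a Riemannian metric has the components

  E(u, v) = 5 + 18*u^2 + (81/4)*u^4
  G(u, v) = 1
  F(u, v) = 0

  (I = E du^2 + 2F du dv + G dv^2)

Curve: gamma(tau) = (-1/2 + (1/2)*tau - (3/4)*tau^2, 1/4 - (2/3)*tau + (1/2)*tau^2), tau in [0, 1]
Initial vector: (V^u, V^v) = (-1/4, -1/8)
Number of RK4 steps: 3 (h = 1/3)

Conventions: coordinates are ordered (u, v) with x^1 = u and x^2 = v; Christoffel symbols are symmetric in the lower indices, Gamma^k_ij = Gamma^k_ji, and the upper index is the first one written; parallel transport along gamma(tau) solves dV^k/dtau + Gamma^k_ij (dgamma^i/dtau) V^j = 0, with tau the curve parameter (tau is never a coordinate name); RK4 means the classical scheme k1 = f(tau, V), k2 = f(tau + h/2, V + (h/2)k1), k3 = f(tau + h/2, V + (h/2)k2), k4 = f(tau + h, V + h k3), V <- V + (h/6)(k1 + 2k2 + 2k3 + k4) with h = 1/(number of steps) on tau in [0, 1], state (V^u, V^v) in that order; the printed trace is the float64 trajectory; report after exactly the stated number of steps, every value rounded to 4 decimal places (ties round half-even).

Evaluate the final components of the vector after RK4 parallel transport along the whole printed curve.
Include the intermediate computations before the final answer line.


gamma'(tau) = (1/2 - (3/2)*tau, -2/3 + tau); f(tau, V)^k = -Gamma^k_ij(gamma(tau)) gamma'^i(tau) V^j; h = 1/3; intermediate values shown to 6 dp
curve data and Christoffel symbols at the stage parameters:
  tau = 0.000000: gamma = (-0.500000, 0.250000), gamma' = (0.500000, -0.666667); Gamma_uuu = -1.306241, Gamma_uuv = 0.000000, Gamma_uvv = 0.000000, Gamma_vuu = 0.000000, Gamma_vuv = 0.000000, Gamma_vvv = 0.000000
  tau = 0.166667: gamma = (-0.437500, 0.152778), gamma' = (0.250000, -0.500000); Gamma_uuu = -1.226324, Gamma_uuv = 0.000000, Gamma_uvv = 0.000000, Gamma_vuu = 0.000000, Gamma_vuv = 0.000000, Gamma_vvv = 0.000000
  tau = 0.333333: gamma = (-0.416667, 0.083333), gamma' = (0.000000, -0.333333); Gamma_uuu = -1.193963, Gamma_uuv = 0.000000, Gamma_uvv = 0.000000, Gamma_vuu = 0.000000, Gamma_vuv = 0.000000, Gamma_vvv = 0.000000
  tau = 0.500000: gamma = (-0.437500, 0.041667), gamma' = (-0.250000, -0.166667); Gamma_uuu = -1.226324, Gamma_uuv = 0.000000, Gamma_uvv = 0.000000, Gamma_vuu = 0.000000, Gamma_vuv = 0.000000, Gamma_vvv = 0.000000
  tau = 0.666667: gamma = (-0.500000, 0.027778), gamma' = (-0.500000, 0.000000); Gamma_uuu = -1.306241, Gamma_uuv = 0.000000, Gamma_uvv = 0.000000, Gamma_vuu = 0.000000, Gamma_vuv = 0.000000, Gamma_vvv = 0.000000
  tau = 0.833333: gamma = (-0.604167, 0.041667), gamma' = (-0.750000, 0.166667); Gamma_uuu = -1.388141, Gamma_uuv = 0.000000, Gamma_uvv = 0.000000, Gamma_vuu = 0.000000, Gamma_vuv = 0.000000, Gamma_vvv = 0.000000
  tau = 1.000000: gamma = (-0.750000, 0.083333), gamma' = (-1.000000, 0.333333); Gamma_uuu = -1.420473, Gamma_uuv = 0.000000, Gamma_uvv = 0.000000, Gamma_vuu = 0.000000, Gamma_vuv = 0.000000, Gamma_vvv = 0.000000
step 0: V^u = -0.2500, V^v = -0.1250
step 1: k1 = (-0.163280, 0.000000), k2 = (-0.084988, 0.000000), k3 = (-0.080988, 0.000000), k4 = (0.000000, 0.000000); V <- V + (h/6)(k1 + 2k2 + 2k3 + k4): V^u = -0.2775, V^v = -0.1250
step 2: k1 = (0.000000, 0.000000), k2 = (0.085080, 0.000000), k3 = (0.080733, 0.000000), k4 = (0.163673, 0.000000); V <- V + (h/6)(k1 + 2k2 + 2k3 + k4): V^u = -0.2500, V^v = -0.1250
step 3: k1 = (0.163278, 0.000000), k2 = (0.231941, 0.000000), k3 = (0.220027, 0.000000), k4 = (0.250932, 0.000000); V <- V + (h/6)(k1 + 2k2 + 2k3 + k4): V^u = -0.1768, V^v = -0.1250

Answer: V^u = -0.1768, V^v = -0.1250


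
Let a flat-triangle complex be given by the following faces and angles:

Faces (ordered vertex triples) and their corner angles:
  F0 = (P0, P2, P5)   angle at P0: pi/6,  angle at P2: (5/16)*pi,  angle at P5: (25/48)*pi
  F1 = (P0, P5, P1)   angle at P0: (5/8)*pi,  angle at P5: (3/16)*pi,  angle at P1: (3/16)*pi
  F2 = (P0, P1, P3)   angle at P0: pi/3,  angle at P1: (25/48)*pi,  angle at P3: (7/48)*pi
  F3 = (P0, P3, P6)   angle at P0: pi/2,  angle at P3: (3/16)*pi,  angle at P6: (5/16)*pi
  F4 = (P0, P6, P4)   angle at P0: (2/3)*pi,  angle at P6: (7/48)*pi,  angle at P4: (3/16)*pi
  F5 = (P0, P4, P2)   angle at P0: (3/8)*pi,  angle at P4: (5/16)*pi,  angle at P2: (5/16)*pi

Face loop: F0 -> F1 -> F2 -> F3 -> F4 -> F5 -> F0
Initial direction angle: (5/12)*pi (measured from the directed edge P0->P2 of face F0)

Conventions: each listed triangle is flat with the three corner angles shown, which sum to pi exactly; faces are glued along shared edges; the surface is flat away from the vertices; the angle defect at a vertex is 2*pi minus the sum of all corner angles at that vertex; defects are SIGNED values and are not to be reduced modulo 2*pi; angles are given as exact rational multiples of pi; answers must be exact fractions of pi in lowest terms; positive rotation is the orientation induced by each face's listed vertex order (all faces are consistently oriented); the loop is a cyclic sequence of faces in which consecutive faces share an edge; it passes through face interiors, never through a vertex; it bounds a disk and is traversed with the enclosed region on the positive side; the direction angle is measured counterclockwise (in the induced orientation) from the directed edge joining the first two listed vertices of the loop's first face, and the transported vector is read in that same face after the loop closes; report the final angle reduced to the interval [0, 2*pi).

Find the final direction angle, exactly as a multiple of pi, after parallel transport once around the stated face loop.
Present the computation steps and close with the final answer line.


enclosed vertex P0: corner angles sum to (8/3)*pi, defect = 2*pi - (8/3)*pi = (-2/3)*pi
by Gauss-Bonnet the loop rotates the vector by the enclosed defect sum (positive orientation, mod 2*pi)
final angle = (5/12)*pi - (2/3)*pi = (7/4)*pi (mod 2*pi)

Answer: final direction angle = (7/4)*pi


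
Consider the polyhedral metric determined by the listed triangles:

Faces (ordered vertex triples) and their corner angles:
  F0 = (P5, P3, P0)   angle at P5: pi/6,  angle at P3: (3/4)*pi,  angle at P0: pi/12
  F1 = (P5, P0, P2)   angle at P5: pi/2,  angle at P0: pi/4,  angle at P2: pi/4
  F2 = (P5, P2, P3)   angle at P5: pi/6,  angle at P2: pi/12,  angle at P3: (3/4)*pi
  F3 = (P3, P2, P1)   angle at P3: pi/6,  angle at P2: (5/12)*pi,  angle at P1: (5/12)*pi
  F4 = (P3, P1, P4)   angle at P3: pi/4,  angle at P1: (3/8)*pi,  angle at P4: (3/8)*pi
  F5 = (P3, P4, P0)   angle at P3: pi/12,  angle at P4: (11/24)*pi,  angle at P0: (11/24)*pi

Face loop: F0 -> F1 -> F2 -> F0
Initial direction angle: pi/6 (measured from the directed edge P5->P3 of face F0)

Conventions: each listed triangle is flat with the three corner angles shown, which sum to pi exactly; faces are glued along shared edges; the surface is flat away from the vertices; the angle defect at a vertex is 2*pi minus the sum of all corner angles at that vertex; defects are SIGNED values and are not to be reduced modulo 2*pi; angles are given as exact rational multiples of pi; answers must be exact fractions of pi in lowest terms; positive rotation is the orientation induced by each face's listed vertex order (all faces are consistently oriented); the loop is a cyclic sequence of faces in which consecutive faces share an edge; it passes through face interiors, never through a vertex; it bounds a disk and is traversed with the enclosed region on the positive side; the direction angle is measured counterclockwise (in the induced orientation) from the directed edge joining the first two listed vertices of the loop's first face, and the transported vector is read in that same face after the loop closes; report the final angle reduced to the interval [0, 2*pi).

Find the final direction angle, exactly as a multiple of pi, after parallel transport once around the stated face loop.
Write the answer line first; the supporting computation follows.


Answer: final direction angle = (4/3)*pi

enclosed vertex P5: corner angles sum to (5/6)*pi, defect = 2*pi - (5/6)*pi = (7/6)*pi
final direction = starting direction + enclosed defect total, reduced mod 2*pi (induced orientation)
final angle = pi/6 + (7/6)*pi = (4/3)*pi (mod 2*pi)


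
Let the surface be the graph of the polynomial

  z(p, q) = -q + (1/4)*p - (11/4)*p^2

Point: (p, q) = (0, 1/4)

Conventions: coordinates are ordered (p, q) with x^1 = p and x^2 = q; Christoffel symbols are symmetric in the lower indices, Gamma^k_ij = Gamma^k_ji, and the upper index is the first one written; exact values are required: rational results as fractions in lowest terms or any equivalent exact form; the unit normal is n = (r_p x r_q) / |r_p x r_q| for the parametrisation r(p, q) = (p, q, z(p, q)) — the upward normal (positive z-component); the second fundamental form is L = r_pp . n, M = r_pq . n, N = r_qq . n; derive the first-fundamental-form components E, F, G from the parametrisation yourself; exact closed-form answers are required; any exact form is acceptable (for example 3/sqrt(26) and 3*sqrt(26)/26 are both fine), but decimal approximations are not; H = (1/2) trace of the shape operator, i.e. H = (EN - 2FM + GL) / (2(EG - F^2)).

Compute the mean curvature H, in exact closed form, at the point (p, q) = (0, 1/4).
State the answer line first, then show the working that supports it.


Answer: H = -32*sqrt(33)/99

z_p = 1/4, z_q = -1, z_pp = -11/2, z_pq = 0, z_qq = 0
E = 17/16, F = -1/4, G = 2; answer radicand W^2 = 33/16
unnormalised second-form numerators: l = -11/2, m = 0, n = 0; L = l/sqrt(33/16), and similarly M = m/sqrt(W^2), N = n/sqrt(W^2)
H = (E*n - 2*F*m + G*l) / (2*(EG - F^2)*sqrt(W^2)); E*n - 2*F*m + G*l = -11, EG - F^2 = 33/16, so H = (-8/3)/sqrt(33/16)


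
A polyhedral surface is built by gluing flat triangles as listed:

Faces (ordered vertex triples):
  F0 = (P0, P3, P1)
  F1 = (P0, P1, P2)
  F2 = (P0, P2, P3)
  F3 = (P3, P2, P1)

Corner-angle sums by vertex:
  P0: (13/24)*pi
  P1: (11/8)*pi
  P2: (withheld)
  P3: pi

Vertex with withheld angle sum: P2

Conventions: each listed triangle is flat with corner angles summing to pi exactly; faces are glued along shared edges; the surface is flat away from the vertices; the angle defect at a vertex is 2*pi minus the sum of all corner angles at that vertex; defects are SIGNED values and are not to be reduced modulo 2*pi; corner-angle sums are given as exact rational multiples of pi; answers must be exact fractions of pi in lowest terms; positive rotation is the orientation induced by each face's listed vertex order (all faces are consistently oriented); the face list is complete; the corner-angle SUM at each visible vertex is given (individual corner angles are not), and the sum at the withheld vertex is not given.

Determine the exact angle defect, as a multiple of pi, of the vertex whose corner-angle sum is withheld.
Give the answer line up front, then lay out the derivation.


Answer: defect(P2) = (11/12)*pi

V = 4, E = 6, F = 4; chi = V - E + F = 2
Gauss-Bonnet: total defect = 2*pi*chi = 4*pi; visible defects sum to (37/12)*pi


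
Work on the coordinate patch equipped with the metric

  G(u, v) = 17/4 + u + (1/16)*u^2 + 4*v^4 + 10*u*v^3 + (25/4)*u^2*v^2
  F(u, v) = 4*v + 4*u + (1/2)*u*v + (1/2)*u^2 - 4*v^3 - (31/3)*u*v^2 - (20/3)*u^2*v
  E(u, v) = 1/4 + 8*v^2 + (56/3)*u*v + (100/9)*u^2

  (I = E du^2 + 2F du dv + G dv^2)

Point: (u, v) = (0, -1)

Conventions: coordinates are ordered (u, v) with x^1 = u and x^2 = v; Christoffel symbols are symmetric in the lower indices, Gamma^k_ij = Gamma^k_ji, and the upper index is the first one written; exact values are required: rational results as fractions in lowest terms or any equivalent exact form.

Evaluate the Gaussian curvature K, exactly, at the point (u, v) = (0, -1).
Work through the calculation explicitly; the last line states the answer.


E = 33/4, F = 0, G = 33/4, EG - F^2 = 1089/16 at the point
E_u = -56/3, E_v = -16, F_u = -41/6, F_v = -8, G_u = -9, G_v = -16
E_vv = 16, F_uv = 127/6, G_uu = 101/8
K follows from Brioschi's formula, (det M1 - det M2)/(EG - F^2)^2.
M1 = [[-E_vv/2 + F_uv - G_uu/2, E_u/2, F_u - E_v/2], [F_v - G_u/2, E, F], [G_v/2, F, G]] = [[329/48, -28/3, 7/6], [-7/2, 33/4, 0], [-8, 0, 33/4]]; det M1 = 70147/256
M2 = [[0, E_v/2, G_u/2], [E_v/2, E, F], [G_u/2, F, G]] = [[0, -8, -9/2], [-8, 33/4, 0], [-9/2, 0, 33/4]]; det M2 = -11121/16
det M1 - det M2 = 248083/256; K = 248083/256 / (1089/16)^2 = 22553/107811

Answer: K = 22553/107811


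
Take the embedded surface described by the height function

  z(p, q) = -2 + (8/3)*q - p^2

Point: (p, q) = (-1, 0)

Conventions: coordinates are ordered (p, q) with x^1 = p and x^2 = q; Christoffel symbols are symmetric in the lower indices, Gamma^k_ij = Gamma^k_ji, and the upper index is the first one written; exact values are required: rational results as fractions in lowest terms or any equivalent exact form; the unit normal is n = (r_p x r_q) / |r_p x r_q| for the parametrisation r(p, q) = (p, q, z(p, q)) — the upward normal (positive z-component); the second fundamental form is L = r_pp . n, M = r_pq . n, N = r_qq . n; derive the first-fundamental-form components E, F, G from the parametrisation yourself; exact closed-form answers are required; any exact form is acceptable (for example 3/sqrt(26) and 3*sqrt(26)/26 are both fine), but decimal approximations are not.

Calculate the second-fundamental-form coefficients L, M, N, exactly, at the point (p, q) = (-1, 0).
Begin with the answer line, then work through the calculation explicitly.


Answer: L = -6*sqrt(109)/109, M = 0, N = 0

z_p = 2, z_q = 8/3, z_pp = -2, z_pq = 0, z_qq = 0
E = 5, F = 16/3, G = 73/9; answer radicand W^2 = 109/9
unnormalised second-form numerators: l = -2, m = 0, n = 0; L = l/sqrt(109/9), and similarly M = m/sqrt(W^2), N = n/sqrt(W^2)


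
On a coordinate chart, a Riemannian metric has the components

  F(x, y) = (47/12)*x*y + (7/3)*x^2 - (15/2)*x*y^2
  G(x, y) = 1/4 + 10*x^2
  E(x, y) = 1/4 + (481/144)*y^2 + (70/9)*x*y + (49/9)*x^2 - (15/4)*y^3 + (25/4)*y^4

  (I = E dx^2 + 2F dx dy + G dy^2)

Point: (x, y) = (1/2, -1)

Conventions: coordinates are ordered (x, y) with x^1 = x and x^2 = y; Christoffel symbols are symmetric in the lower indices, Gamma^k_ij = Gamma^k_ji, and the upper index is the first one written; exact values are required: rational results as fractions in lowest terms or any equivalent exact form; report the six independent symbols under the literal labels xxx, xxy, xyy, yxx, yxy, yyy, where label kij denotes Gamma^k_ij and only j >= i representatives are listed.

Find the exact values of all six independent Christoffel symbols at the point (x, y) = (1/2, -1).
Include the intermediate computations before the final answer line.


E = 177/16, F = -41/8, G = 11/4 at the point
E_x = -7/3, E_y = -937/24, F_x = -109/12, F_y = 227/24, G_x = 10, G_y = 0
EG - F^2 = 133/32;  g^inv = (32/133) * [[11/4, 41/8], [41/8, 177/16]]
first-kind symbols [ij,l] = (1/2)(d_i g_jl + d_j g_il - d_l g_ij): [xx,x] = E_x/2 = -7/6, [xx,y] = F_x - E_y/2 = 167/16, [xy,x] = E_y/2 = -937/48, [xy,y] = G_x/2 = 5, [yy,x] = F_y - G_x/2 = 107/24, [yy,y] = G_y/2 = 0
Gamma^x_ij = (G*[ij,x] - F*[ij,y])/(EG - F^2), Gamma^y_ij = (E*[ij,y] - F*[ij,x])/(EG - F^2)

Answer: Gamma_xxx = 19309/1596, Gamma_xxy = -5387/798, Gamma_xyy = 1177/399, Gamma_yxx = 84085/3192, Gamma_yxy = -17177/1596, Gamma_yyy = 4387/798


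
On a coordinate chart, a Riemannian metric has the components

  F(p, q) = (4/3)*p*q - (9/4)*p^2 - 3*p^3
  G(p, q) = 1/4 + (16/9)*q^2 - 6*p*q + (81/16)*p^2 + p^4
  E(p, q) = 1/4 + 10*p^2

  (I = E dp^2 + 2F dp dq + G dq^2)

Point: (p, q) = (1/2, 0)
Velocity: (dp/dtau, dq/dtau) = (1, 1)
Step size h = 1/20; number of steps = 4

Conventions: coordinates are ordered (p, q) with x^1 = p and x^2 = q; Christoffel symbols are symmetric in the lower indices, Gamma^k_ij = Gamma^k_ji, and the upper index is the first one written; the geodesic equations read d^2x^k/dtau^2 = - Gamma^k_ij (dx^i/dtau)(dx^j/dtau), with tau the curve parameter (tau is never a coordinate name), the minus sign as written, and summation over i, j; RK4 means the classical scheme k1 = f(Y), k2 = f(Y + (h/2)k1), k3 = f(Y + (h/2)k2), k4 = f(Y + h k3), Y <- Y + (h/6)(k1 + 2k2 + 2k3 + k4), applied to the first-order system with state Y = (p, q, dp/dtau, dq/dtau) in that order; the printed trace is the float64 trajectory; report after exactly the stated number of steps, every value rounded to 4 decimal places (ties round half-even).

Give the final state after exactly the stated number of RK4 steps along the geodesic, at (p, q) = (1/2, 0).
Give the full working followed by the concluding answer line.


f(Y) = (dp/dtau, dq/dtau, -Gamma^p_ij Y'^i Y'^j, -Gamma^q_ij Y'^i Y'^j) with the Gammas evaluated at the stage position; h = 0.050000; intermediate values shown to 6 dp
step 0: p = 0.5000, q = 0.0000, dp/dtau = 1.0000, dq/dtau = 1.0000
step 1:
  k1: at (p, q) = (0.500000, 0.000000), (dp/dtau, dq/dtau) = (1.000000, 1.000000); Gamma_ppp = 1.060948, Gamma_ppq = 0.753386, Gamma_pqq = -1.370532, Gamma_qpp = -2.221219, Gamma_qpq = 2.209932, Gamma_qqq = -1.764673; k1 = (1.000000, 1.000000, -1.197188, -0.433973)
  k2: at (p, q) = (0.525000, 0.025000), (dp/dtau, dq/dtau) = (0.970070, 0.989151); Gamma_ppp = 0.942135, Gamma_ppq = 0.770171, Gamma_pqq = -1.333855, Gamma_qpp = -2.331971, Gamma_qpq = 2.233222, Gamma_qqq = -1.772515; k2 = (0.970070, 0.989151, -1.059543, -0.357024)
  k3: at (p, q) = (0.524252, 0.024729), (dp/dtau, dq/dtau) = (0.973511, 0.991074); Gamma_ppp = 0.945154, Gamma_ppq = 0.769751, Gamma_pqq = -1.334333, Gamma_qpp = -2.330811, Gamma_qpq = 2.233509, Gamma_qqq = -1.772717; k3 = (0.973511, 0.991074, -1.070471, -0.359699)
  k4: at (p, q) = (0.548676, 0.049554), (dp/dtau, dq/dtau) = (0.946476, 0.982015); Gamma_ppp = 0.831131, Gamma_ppq = 0.787735, Gamma_pqq = -1.304702, Gamma_qpp = -2.443102, Gamma_qpq = 2.259641, Gamma_qqq = -1.782573; k4 = (0.946476, 0.982015, -0.950675, -0.292862)
  Y <- Y + (h/6)(k1 + 2k2 + 2k3 + k4): p = 0.5486, q = 0.0495, dp/dtau = 0.9466, dq/dtau = 0.9820
step 2:
  k1: at (p, q) = (0.548614, 0.049521), (dp/dtau, dq/dtau) = (0.946601, 0.981998); Gamma_ppp = 0.831384, Gamma_ppq = 0.787695, Gamma_pqq = -1.304740, Gamma_qpp = -2.442956, Gamma_qpq = 2.259638, Gamma_qqq = -1.782576; k1 = (0.946601, 0.981998, -0.951198, -0.292945)
  k2: at (p, q) = (0.572279, 0.074070), (dp/dtau, dq/dtau) = (0.922821, 0.974674); Gamma_ppp = 0.722312, Gamma_ppq = 0.806764, Gamma_pqq = -1.281285, Gamma_qpp = -2.556362, Gamma_qpq = 2.288583, Gamma_qqq = -1.794426; k2 = (0.922821, 0.974674, -0.849199, -0.235250)
  k3: at (p, q) = (0.571684, 0.073887), (dp/dtau, dq/dtau) = (0.925371, 0.976116); Gamma_ppp = 0.724511, Gamma_ppq = 0.806397, Gamma_pqq = -1.281431, Gamma_qpp = -2.555643, Gamma_qpq = 2.288808, Gamma_qqq = -1.794559; k3 = (0.925371, 0.976116, -0.856245, -0.236534)
  k4: at (p, q) = (0.594882, 0.098326), (dp/dtau, dq/dtau) = (0.903789, 0.970171); Gamma_ppp = 0.618525, Gamma_ppq = 0.826709, Gamma_pqq = -1.263014, Gamma_qpp = -2.670986, Gamma_qpq = 2.320530, Gamma_qqq = -1.808324; k4 = (0.903789, 0.970171, -0.766209, -0.185615)
  Y <- Y + (h/6)(k1 + 2k2 + 2k3 + k4): p = 0.5948, q = 0.0983, dp/dtau = 0.9039, dq/dtau = 0.9701
step 3:
  k1: at (p, q) = (0.594837, 0.098302), (dp/dtau, dq/dtau) = (0.903865, 0.970147); Gamma_ppp = 0.618702, Gamma_ppq = 0.826676, Gamma_pqq = -1.263028, Gamma_qpp = -2.670878, Gamma_qpq = 2.320520, Gamma_qqq = -1.808321; k1 = (0.903865, 0.970147, -0.766514, -0.185647)
  k2: at (p, q) = (0.617433, 0.122555), (dp/dtau, dq/dtau) = (0.884702, 0.965505); Gamma_ppp = 0.515881, Gamma_ppq = 0.848143, Gamma_pqq = -1.249087, Gamma_qpp = -2.787899, Gamma_qpq = 2.354993, Gamma_qqq = -1.823979; k2 = (0.884702, 0.965505, -0.688321, -0.140802)
  k3: at (p, q) = (0.616954, 0.122439), (dp/dtau, dq/dtau) = (0.886657, 0.966627); Gamma_ppp = 0.517507, Gamma_ppq = 0.847827, Gamma_pqq = -1.249059, Gamma_qpp = -2.787535, Gamma_qpq = 2.355194, Gamma_qqq = -1.824074; k3 = (0.886657, 0.966627, -0.693052, -0.141311)
  k4: at (p, q) = (0.639170, 0.146633), (dp/dtau, dq/dtau) = (0.869213, 0.963081); Gamma_ppp = 0.416494, Gamma_ppq = 0.870601, Gamma_pqq = -1.238940, Gamma_qpp = -2.906933, Gamma_qpq = 2.392453, Gamma_qqq = -1.841605; k4 = (0.869213, 0.963081, -0.623124, -0.101140)
  Y <- Y + (h/6)(k1 + 2k2 + 2k3 + k4): p = 0.6391, q = 0.1466, dp/dtau = 0.8693, dq/dtau = 0.9631
step 4:
  k1: at (p, q) = (0.639135, 0.146614), (dp/dtau, dq/dtau) = (0.869262, 0.963055); Gamma_ppp = 0.416624, Gamma_ppq = 0.870572, Gamma_pqq = -1.238941, Gamma_qpp = -2.906850, Gamma_qpq = 2.392440, Gamma_qqq = -1.841598; k1 = (0.869262, 0.963055, -0.623315, -0.101149)
  k2: at (p, q) = (0.660867, 0.170691), (dp/dtau, dq/dtau) = (0.853679, 0.960526); Gamma_ppp = 0.317456, Gamma_ppq = 0.894591, Gamma_pqq = -1.232266, Gamma_qpp = -3.028472, Gamma_qpq = 2.432470, Gamma_qqq = -1.860987; k2 = (0.853679, 0.960526, -0.561545, -0.065140)
  k3: at (p, q) = (0.660477, 0.170627), (dp/dtau, dq/dtau) = (0.855223, 0.961426); Gamma_ppp = 0.318660, Gamma_ppq = 0.894322, Gamma_pqq = -1.232149, Gamma_qpp = -3.028405, Gamma_qpq = 2.432673, Gamma_qqq = -1.861065; k3 = (0.855223, 0.961426, -0.564830, -0.065200)
  k4: at (p, q) = (0.681896, 0.194686), (dp/dtau, dq/dtau) = (0.841020, 0.959795); Gamma_ppp = 0.220301, Gamma_ppq = 0.919736, Gamma_pqq = -1.228537, Gamma_qpp = -3.152871, Gamma_qpq = 2.475563, Gamma_qqq = -1.882336; k4 = (0.841020, 0.959795, -0.508921, -0.032490)
  Y <- Y + (h/6)(k1 + 2k2 + 2k3 + k4): p = 0.6819, q = 0.1947, dp/dtau = 0.8411, dq/dtau = 0.9598

Answer: p = 0.6819, q = 0.1947, dp/dtau = 0.8411, dq/dtau = 0.9598


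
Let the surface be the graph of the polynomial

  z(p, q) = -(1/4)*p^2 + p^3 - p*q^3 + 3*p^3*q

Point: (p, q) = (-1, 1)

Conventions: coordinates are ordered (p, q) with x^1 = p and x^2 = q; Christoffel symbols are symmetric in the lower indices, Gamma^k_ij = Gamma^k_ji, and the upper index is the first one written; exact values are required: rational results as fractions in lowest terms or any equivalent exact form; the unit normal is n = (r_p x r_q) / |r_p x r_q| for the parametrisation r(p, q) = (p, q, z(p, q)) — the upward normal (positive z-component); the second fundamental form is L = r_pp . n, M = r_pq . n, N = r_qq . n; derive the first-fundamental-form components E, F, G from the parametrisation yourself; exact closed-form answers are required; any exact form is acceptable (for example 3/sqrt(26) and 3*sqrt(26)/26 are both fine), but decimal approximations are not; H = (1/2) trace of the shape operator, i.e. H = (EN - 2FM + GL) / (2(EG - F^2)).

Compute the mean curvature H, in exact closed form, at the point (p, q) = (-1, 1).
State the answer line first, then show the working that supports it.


Answer: H = 3100*sqrt(533)/284089

z_p = 23/2, z_q = 0, z_pp = -49/2, z_pq = 6, z_qq = 6
E = 533/4, F = 0, G = 1; answer radicand W^2 = 533/4
unnormalised second-form numerators: l = -49/2, m = 6, n = 6; L = l/sqrt(533/4), and similarly M = m/sqrt(W^2), N = n/sqrt(W^2)
H = (E*n - 2*F*m + G*l) / (2*(EG - F^2)*sqrt(W^2)); E*n - 2*F*m + G*l = 775, EG - F^2 = 533/4, so H = (1550/533)/sqrt(533/4)


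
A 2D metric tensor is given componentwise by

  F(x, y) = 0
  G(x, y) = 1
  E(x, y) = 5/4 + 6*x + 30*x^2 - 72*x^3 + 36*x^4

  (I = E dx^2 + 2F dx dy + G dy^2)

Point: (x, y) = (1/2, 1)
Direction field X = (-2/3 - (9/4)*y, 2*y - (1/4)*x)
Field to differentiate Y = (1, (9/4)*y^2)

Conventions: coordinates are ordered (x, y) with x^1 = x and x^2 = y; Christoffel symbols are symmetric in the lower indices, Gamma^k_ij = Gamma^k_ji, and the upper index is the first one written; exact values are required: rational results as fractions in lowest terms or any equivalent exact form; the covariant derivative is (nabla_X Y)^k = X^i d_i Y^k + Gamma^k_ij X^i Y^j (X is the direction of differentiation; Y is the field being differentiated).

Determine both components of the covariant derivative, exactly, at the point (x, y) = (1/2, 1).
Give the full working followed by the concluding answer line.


E = 5, F = 0, G = 1 at the point
E_x = 0, E_y = 0, F_x = 0, F_y = 0, G_x = 0, G_y = 0
EG - F^2 = 5;  g^inv = (1/5) * [[1, 0], [0, 5]]
first-kind symbols [ij,l] = (1/2)(d_i g_jl + d_j g_il - d_l g_ij): [xx,x] = E_x/2 = 0, [xx,y] = F_x - E_y/2 = 0, [xy,x] = E_y/2 = 0, [xy,y] = G_x/2 = 0, [yy,x] = F_y - G_x/2 = 0, [yy,y] = G_y/2 = 0
Gamma^x_ij = (G*[ij,x] - F*[ij,y])/(EG - F^2), Gamma^y_ij = (E*[ij,y] - F*[ij,x])/(EG - F^2)
Gamma_xxx = 0, Gamma_xxy = 0, Gamma_xyy = 0, Gamma_yxx = 0, Gamma_yxy = 0, Gamma_yyy = 0
X = (-35/12, 15/8), Y = (1, 9/4) at the point

Answer: (nabla_X Y)^x = 0, (nabla_X Y)^y = 135/16


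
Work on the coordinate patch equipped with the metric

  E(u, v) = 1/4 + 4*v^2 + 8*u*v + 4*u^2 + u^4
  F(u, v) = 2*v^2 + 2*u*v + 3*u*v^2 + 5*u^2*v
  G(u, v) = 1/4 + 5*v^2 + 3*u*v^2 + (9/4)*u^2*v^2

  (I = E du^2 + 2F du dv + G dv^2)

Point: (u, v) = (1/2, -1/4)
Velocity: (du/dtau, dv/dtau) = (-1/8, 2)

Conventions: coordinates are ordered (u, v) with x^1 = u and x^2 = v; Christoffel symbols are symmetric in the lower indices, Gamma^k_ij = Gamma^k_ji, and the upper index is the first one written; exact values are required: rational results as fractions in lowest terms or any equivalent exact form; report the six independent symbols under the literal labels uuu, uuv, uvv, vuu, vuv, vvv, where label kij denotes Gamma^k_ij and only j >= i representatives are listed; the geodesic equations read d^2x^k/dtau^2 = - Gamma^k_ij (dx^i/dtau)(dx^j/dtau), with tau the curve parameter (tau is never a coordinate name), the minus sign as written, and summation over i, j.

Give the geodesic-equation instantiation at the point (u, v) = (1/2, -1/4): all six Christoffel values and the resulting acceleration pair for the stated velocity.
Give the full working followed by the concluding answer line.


E = 9/16, F = -11/32, G = 177/256 at the point
E_u = 5/2, E_v = 2, F_u = -25/16, F_v = 1/2, G_u = 21/64, G_v = -113/32
EG - F^2 = 1109/4096;  g^inv = (4096/1109) * [[177/256, 11/32], [11/32, 9/16]]
first-kind symbols [ij,l] = (1/2)(d_i g_jl + d_j g_il - d_l g_ij): [uu,u] = E_u/2 = 5/4, [uu,v] = F_u - E_v/2 = -41/16, [uv,u] = E_v/2 = 1, [uv,v] = G_u/2 = 21/128, [vv,u] = F_v - G_u/2 = 43/128, [vv,v] = G_v/2 = -113/64
Gamma^u_ij = (G*[ij,u] - F*[ij,v])/(EG - F^2), Gamma^v_ij = (E*[ij,v] - F*[ij,u])/(EG - F^2)
Gamma_uuu = -68/1109, Gamma_uuv = 3063/1109, Gamma_uvv = -12277/8872, Gamma_vuu = -4144/1109, Gamma_vuv = 1786/1109, Gamma_vvv = -3595/1109
d^2u/dtau^2 = -(Gamma_uuu*(-1/8)^2 + 2*Gamma_uuv*(-1/8)*(2) + Gamma_uvv*(2)^2) = 122737/17744
d^2v/dtau^2 = -(Gamma_vuu*(-1/8)^2 + 2*Gamma_vuv*(-1/8)*(2) + Gamma_vvv*(2)^2) = 61351/4436

Answer: Gamma_uuu = -68/1109, Gamma_uuv = 3063/1109, Gamma_uvv = -12277/8872, Gamma_vuu = -4144/1109, Gamma_vuv = 1786/1109, Gamma_vvv = -3595/1109; accelerations (d^2u/dtau^2, d^2v/dtau^2) = (122737/17744, 61351/4436)


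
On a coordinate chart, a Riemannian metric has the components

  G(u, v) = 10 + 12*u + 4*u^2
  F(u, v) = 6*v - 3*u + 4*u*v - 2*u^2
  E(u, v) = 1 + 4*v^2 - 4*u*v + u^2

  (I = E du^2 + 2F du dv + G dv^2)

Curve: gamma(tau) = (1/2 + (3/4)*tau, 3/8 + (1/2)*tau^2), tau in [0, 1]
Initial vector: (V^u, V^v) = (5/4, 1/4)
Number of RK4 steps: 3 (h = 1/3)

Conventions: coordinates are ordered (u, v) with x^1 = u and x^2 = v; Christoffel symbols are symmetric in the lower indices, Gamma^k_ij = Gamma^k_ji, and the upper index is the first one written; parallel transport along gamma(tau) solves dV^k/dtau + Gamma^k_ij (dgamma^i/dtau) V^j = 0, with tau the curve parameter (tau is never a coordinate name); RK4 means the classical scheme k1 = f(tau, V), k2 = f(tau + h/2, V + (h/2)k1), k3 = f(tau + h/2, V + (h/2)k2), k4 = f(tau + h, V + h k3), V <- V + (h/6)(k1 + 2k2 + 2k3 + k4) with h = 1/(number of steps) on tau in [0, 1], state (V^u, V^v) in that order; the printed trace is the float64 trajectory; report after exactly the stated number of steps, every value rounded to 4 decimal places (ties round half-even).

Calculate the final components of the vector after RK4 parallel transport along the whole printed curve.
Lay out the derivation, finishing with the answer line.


gamma'(tau) = (3/4, tau); f(tau, V)^k = -Gamma^k_ij(gamma(tau)) gamma'^i(tau) V^j; h = 1/3; intermediate values shown to 6 dp
curve data and Christoffel symbols at the stage parameters:
  tau = 0.000000: gamma = (0.500000, 0.375000), gamma' = (0.750000, 0.000000); Gamma_uuu = -0.014652, Gamma_uuv = 0.029304, Gamma_uvv = 0.000000, Gamma_vuu = -0.234432, Gamma_vuv = 0.468864, Gamma_vvv = 0.000000
  tau = 0.166667: gamma = (0.625000, 0.388889), gamma' = (0.750000, 0.166667); Gamma_uuu = -0.008005, Gamma_uuv = 0.016010, Gamma_uvv = 0.000000, Gamma_vuu = -0.222678, Gamma_vuv = 0.445356, Gamma_vvv = 0.000000
  tau = 0.333333: gamma = (0.750000, 0.430556), gamma' = (0.750000, 0.333333); Gamma_uuu = -0.005226, Gamma_uuv = 0.010451, Gamma_uvv = 0.000000, Gamma_vuu = -0.211642, Gamma_vuv = 0.423283, Gamma_vvv = 0.000000
  tau = 0.500000: gamma = (0.875000, 0.500000), gamma' = (0.750000, 0.500000); Gamma_uuu = -0.005302, Gamma_uuv = 0.010603, Gamma_uvv = 0.000000, Gamma_vuu = -0.201458, Gamma_vuv = 0.402916, Gamma_vvv = 0.000000
  tau = 0.666667: gamma = (1.000000, 0.597222), gamma' = (0.750000, 0.666667); Gamma_uuu = -0.007468, Gamma_uuv = 0.014936, Gamma_uvv = 0.000000, Gamma_vuu = -0.192028, Gamma_vuv = 0.384057, Gamma_vvv = 0.000000
  tau = 0.833333: gamma = (1.125000, 0.722222), gamma' = (0.750000, 0.833333); Gamma_uuu = -0.011144, Gamma_uuv = 0.022288, Gamma_uvv = 0.000000, Gamma_vuu = -0.183153, Gamma_vuv = 0.366306, Gamma_vvv = 0.000000
  tau = 1.000000: gamma = (1.250000, 0.875000), gamma' = (0.750000, 1.000000); Gamma_uuu = -0.015873, Gamma_uuv = 0.031746, Gamma_uvv = 0.000000, Gamma_vuu = -0.174603, Gamma_vuv = 0.349206, Gamma_vvv = 0.000000
step 0: V^u = 1.2500, V^v = 0.2500
step 1: k1 = (0.008242, 0.131868), k2 = (0.000908, 0.025260), k3 = (0.001117, 0.031082), k4 = (-0.001496, -0.060602); V <- V + (h/6)(k1 + 2k2 + 2k3 + k4): V^u = 1.2506, V^v = 0.2602
step 2: k1 = (-0.001495, -0.060553), k2 = (-0.003646, -0.138558), k3 = (-0.003542, -0.134612), k4 = (-0.007855, -0.201985); V <- V + (h/6)(k1 + 2k2 + 2k3 + k4): V^u = 1.2493, V^v = 0.2153
step 3: k1 = (-0.007854, -0.201951), k2 = (-0.015785, -0.259420), k3 = (-0.015611, -0.256567), k4 = (-0.027774, -0.305510); V <- V + (h/6)(k1 + 2k2 + 2k3 + k4): V^u = 1.2438, V^v = 0.1298

Answer: V^u = 1.2438, V^v = 0.1298


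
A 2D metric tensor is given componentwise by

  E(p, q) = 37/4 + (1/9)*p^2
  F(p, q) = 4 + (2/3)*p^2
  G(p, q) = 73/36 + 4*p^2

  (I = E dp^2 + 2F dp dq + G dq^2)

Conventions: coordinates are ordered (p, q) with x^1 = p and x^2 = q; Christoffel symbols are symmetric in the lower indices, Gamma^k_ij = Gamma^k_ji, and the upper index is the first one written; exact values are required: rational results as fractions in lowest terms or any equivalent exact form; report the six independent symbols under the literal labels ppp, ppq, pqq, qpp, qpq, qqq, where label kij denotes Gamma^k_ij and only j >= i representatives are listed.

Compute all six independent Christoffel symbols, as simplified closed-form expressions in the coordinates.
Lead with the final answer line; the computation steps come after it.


Answer: Gamma_ppp = (-576*p^3 - 6620*p)/(41332*p^2 + 3573), Gamma_ppq = (-3456*p^3 - 20736*p)/(41332*p^2 + 3573), Gamma_pqq = (-20736*p^3 - 10512*p)/(41332*p^2 + 3573), Gamma_qpp = (96*p^3 + 15408*p)/(41332*p^2 + 3573), Gamma_qpq = (576*p^3 + 47952*p)/(41332*p^2 + 3573), Gamma_qqq = (3456*p^3 + 20736*p)/(41332*p^2 + 3573)

E = 37/4 + (1/9)*p^2; F = 4 + (2/3)*p^2; G = 73/36 + 4*p^2
Gamma^k_ij = (1/2) g^{kl} (d_i g_jl + d_j g_il - d_l g_ij), with g^inv = (1/(EG-F^2)) [[G, -F], [-F, E]]
first partials: E_p = (2/9)*p, E_q = 0, F_p = (4/3)*p, F_q = 0, G_p = 8*p, G_q = 0
D = EG - F^2 = 397/144 + (10333/324)*p^2
expanded: Gamma^p_pp = (G E_p - 2F F_p + F E_q)/(2D), Gamma^p_pq = (G E_q - F G_p)/(2D), Gamma^p_qq = (2G F_q - G G_p - F G_q)/(2D), Gamma^q_pp = (2E F_p - E E_q - F E_p)/(2D), Gamma^q_pq = (E G_p - F E_q)/(2D), Gamma^q_qq = (E G_q - 2F F_q + F G_p)/(2D); substitute and cancel common factors


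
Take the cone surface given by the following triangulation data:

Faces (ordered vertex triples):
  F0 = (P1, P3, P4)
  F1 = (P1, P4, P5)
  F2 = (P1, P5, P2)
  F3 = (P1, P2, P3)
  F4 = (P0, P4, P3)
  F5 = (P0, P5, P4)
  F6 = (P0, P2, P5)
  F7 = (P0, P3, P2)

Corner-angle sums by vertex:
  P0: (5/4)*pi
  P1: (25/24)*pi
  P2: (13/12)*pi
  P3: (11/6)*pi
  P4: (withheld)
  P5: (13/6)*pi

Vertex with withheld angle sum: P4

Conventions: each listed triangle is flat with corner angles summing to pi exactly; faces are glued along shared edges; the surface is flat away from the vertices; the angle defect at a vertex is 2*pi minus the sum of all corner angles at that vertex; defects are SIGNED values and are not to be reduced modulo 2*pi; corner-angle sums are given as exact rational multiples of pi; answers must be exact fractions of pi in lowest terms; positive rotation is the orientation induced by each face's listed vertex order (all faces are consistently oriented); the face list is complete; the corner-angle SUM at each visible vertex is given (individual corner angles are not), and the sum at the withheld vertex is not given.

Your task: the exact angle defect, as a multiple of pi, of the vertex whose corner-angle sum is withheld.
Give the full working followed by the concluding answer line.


V = 6, E = 12, F = 8; chi = V - E + F = 2
Gauss-Bonnet: total defect = 2*pi*chi = 4*pi; visible defects sum to (21/8)*pi

Answer: defect(P4) = (11/8)*pi


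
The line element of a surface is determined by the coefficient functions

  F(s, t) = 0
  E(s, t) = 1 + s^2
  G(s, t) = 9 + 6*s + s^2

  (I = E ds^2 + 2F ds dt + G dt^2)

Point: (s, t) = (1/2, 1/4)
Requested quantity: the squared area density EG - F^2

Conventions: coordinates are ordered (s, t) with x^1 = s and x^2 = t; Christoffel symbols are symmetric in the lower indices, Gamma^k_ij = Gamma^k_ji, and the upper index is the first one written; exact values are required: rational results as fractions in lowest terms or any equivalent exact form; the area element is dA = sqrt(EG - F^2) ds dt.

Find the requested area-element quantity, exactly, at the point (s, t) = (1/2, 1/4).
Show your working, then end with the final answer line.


E = 5/4, F = 0, G = 49/4; EG - F^2 = 245/16

Answer: EG - F^2 = 245/16


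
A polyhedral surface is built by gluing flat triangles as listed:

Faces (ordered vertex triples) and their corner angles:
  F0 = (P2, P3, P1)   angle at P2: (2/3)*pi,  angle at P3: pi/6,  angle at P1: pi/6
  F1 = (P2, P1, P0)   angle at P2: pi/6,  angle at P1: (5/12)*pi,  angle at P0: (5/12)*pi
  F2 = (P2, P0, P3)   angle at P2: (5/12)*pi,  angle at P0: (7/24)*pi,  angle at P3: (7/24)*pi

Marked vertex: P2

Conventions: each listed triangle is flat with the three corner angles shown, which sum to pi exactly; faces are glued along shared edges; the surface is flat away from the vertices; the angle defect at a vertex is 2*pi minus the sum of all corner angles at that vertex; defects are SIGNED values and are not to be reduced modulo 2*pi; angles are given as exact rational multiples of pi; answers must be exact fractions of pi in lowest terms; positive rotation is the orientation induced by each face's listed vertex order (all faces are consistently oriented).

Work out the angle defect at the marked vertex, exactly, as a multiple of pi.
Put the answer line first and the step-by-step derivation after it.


Answer: defect(P2) = (3/4)*pi

Sum of corner angles at P2: (5/4)*pi
defect = 2*pi - (5/4)*pi


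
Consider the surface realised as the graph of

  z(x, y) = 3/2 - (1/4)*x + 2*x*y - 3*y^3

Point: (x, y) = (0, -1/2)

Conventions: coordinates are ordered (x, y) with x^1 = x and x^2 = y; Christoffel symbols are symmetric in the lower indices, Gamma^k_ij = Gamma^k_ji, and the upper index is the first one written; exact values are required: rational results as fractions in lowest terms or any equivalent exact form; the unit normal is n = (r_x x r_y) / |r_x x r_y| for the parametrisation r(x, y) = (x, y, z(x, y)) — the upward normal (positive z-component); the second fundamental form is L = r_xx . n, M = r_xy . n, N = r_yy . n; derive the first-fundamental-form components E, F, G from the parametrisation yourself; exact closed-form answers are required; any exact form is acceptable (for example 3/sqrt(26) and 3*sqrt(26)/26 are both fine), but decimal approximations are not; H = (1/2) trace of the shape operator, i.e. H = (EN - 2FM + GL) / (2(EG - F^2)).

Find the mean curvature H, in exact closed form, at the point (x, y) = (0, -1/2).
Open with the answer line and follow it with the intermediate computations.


Answer: H = 189*sqrt(122)/7442

z_x = -5/4, z_y = -9/4, z_xx = 0, z_xy = 2, z_yy = 9
E = 41/16, F = 45/16, G = 97/16; answer radicand W^2 = 61/8
unnormalised second-form numerators: l = 0, m = 2, n = 9; L = l/sqrt(61/8), and similarly M = m/sqrt(W^2), N = n/sqrt(W^2)
H = (E*n - 2*F*m + G*l) / (2*(EG - F^2)*sqrt(W^2)); E*n - 2*F*m + G*l = 189/16, EG - F^2 = 61/8, so H = (189/244)/sqrt(61/8)
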